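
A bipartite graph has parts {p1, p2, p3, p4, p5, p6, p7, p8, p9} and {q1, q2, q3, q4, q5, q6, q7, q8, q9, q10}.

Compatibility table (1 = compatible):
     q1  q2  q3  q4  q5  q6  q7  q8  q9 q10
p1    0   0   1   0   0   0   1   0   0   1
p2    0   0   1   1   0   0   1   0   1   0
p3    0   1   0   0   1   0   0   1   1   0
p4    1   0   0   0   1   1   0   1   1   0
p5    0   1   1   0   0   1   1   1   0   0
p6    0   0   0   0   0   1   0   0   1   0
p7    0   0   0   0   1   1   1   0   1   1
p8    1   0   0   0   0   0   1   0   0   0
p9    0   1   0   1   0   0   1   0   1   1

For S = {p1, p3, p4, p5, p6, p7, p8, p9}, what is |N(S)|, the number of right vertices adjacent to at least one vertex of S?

The union of neighbours of {p1, p3, p4, p5, p6, p7, p8, p9} is {q1, q2, q3, q4, q5, q6, q7, q8, q9, q10}, which has 10 elements.
Since |N(S)| = 10 ≥ |S| = 8, Hall's condition holds for this subset.

10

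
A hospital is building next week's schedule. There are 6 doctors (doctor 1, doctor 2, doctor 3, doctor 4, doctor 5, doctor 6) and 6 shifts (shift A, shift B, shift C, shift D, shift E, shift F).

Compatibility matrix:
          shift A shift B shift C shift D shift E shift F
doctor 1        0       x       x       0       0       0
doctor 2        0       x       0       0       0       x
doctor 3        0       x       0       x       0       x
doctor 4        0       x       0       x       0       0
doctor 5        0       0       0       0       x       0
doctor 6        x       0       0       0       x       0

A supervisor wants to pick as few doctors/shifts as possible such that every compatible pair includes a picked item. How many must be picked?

6

The 6 edges doctor 1–shift C, doctor 2–shift B, doctor 3–shift F, doctor 4–shift D, doctor 5–shift E, doctor 6–shift A form a matching, so any vertex cover needs at least 6 vertices (one per matched edge).
Conversely {doctor 1, doctor 2, doctor 3, doctor 4, doctor 5, doctor 6} meets every edge and has exactly 6 vertices, so 6 is optimal.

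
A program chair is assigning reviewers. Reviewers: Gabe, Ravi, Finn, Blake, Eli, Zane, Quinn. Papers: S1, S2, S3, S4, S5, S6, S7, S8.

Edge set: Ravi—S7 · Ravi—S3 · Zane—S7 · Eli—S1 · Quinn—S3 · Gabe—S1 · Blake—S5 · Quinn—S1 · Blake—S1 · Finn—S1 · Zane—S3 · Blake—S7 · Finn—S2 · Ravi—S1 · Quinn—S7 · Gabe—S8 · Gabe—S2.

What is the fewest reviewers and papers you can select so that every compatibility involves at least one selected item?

A maximum matching has 6 edges (e.g. Gabe–S8, Ravi–S3, Finn–S2, Blake–S5, Eli–S1, Zane–S7).
By König's theorem the minimum vertex cover has the same size. One such cover is {Gabe, Finn, Blake, S1, S3, S7}.

6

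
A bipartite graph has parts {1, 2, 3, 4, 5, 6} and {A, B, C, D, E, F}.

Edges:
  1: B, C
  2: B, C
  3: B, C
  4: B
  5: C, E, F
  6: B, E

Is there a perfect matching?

The set {1, 2, 3, 4} has only 2 neighbours ({B, C}), so by Hall's theorem at most 4 of the 6 left vertices can be matched.
Hence no matching covers every left vertex.

No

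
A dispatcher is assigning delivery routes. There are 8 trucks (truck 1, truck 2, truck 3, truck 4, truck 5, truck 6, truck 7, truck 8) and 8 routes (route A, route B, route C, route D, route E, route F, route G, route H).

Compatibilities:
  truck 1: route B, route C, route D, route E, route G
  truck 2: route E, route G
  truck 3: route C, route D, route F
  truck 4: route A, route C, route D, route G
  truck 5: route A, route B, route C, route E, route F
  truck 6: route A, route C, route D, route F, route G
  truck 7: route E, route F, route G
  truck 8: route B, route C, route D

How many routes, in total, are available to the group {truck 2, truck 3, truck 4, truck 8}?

The union of neighbours of {truck 2, truck 3, truck 4, truck 8} is {route A, route B, route C, route D, route E, route F, route G}, which has 7 elements.
Since |N(S)| = 7 ≥ |S| = 4, Hall's condition holds for this subset.

7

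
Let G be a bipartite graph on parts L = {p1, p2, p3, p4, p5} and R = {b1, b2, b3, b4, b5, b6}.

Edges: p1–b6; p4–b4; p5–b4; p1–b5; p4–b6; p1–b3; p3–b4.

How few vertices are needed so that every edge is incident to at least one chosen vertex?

The 3 edges p1–b3, p3–b4, p4–b6 form a matching, so any vertex cover needs at least 3 vertices (one per matched edge).
Conversely {p1, p4, b4} meets every edge and has exactly 3 vertices, so 3 is optimal.

3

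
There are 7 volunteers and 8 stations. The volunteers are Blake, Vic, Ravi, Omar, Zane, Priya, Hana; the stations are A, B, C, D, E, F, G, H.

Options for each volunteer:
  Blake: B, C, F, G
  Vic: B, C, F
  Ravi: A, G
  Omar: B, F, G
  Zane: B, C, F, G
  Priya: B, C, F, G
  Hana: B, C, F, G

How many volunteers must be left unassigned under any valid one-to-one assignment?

2

A valid assignment of size 5: Blake-G, Vic-C, Ravi-A, Omar-F, Zane-B.
The set {Blake, Vic, Omar, Zane, Priya, Hana} has only 4 neighbours ({B, C, F, G}), so by Hall's theorem at most 5 of the 7 volunteers can be matched.
That matches 5 of the 7, leaving 2 unmatched; no matching can do better.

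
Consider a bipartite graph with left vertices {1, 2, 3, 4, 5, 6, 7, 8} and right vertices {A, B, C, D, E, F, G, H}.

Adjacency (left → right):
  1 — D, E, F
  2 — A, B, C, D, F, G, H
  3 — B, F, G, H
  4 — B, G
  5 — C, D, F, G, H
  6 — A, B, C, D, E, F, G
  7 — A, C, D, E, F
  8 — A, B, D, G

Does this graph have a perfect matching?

Yes

For example, pair 1-D, 2-A, 3-H, 4-G, 5-C, 6-F, 7-E, 8-B.
Every left vertex is matched, so this is a perfect matching.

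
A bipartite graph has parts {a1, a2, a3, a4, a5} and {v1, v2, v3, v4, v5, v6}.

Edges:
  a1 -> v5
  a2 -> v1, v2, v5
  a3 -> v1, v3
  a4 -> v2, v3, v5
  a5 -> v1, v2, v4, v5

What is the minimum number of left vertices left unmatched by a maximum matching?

For example, pair a1–v5, a2–v1, a3–v3, a4–v2, a5–v4.
This saturates every left vertex, so 5 is the maximum.
That matches 5 of the 5, leaving 0 unmatched; no matching can do better.

0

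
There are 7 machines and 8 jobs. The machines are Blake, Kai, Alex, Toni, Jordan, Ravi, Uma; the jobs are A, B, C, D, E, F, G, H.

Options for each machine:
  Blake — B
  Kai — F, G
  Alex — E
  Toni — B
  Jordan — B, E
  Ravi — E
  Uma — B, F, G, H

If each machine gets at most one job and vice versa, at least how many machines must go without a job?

A valid assignment of size 4: Blake→B, Kai→G, Alex→E, Uma→F.
The set {Blake, Alex, Toni, Jordan, Ravi} has only 2 neighbours ({B, E}), so by Hall's theorem at most 4 of the 7 machines can be matched.
That matches 4 of the 7, leaving 3 unmatched; no matching can do better.

3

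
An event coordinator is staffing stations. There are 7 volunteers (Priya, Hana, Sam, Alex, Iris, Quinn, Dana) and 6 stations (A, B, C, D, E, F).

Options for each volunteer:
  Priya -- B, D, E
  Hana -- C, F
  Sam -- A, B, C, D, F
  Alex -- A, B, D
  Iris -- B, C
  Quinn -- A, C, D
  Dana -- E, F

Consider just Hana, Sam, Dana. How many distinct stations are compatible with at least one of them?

The union of neighbours of {Hana, Sam, Dana} is {A, B, C, D, E, F}, which has 6 elements.
Since |N(S)| = 6 ≥ |S| = 3, Hall's condition holds for this subset.

6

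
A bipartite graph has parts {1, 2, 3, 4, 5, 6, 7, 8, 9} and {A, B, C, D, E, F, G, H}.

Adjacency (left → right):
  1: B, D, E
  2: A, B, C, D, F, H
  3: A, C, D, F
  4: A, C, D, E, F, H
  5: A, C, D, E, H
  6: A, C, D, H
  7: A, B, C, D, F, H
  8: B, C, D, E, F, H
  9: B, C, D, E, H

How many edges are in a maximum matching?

7

A valid assignment of size 7: 1–D, 2–B, 3–F, 4–H, 5–E, 6–C, 7–A.
The set {1, 2, 3, 4, 5, 6, 7, 8, 9} has only 7 neighbours ({A, B, C, D, E, F, H}), so by Hall's theorem at most 7 of the 9 left vertices can be matched.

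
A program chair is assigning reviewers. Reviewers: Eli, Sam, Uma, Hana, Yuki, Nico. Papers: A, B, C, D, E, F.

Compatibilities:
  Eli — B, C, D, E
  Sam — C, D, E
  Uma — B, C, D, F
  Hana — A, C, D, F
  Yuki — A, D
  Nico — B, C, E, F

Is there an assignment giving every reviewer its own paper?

A valid assignment of size 6: Eli-D, Sam-E, Uma-F, Hana-C, Yuki-A, Nico-B.
Every reviewer is matched, so this is a perfect matching.

Yes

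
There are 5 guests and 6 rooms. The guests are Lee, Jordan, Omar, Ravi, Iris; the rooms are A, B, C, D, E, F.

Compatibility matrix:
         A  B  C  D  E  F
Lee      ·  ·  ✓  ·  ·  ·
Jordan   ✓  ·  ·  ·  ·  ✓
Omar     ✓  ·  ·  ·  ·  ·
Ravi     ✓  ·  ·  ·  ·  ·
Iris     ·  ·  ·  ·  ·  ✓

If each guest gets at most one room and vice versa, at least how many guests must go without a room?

2

A valid assignment of size 3: Lee–C, Jordan–F, Omar–A.
The set {Jordan, Omar, Ravi, Iris} has only 2 neighbours ({A, F}), so by Hall's theorem at most 3 of the 5 guests can be matched.
That matches 3 of the 5, leaving 2 unmatched; no matching can do better.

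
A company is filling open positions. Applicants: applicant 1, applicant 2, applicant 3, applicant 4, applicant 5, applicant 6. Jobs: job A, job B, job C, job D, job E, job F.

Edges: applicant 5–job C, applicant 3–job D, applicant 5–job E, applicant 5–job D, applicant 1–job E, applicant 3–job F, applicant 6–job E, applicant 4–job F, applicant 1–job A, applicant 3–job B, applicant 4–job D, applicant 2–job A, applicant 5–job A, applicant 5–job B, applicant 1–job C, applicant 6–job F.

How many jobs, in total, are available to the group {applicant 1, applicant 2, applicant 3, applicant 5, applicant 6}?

The union of neighbours of {applicant 1, applicant 2, applicant 3, applicant 5, applicant 6} is {job A, job B, job C, job D, job E, job F}, which has 6 elements.
Since |N(S)| = 6 ≥ |S| = 5, Hall's condition holds for this subset.

6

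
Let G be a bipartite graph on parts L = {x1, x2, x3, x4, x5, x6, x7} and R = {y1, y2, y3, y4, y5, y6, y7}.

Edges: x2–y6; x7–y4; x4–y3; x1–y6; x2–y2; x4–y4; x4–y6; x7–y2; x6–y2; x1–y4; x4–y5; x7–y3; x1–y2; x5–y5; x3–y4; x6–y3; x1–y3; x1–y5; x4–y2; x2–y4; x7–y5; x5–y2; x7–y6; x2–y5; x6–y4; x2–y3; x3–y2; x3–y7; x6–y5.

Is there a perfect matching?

No

The set {x1, x2, x4, x5, x6, x7} has only 5 neighbours ({y2, y3, y4, y5, y6}), so by Hall's theorem at most 6 of the 7 left vertices can be matched.
Hence no matching covers every left vertex.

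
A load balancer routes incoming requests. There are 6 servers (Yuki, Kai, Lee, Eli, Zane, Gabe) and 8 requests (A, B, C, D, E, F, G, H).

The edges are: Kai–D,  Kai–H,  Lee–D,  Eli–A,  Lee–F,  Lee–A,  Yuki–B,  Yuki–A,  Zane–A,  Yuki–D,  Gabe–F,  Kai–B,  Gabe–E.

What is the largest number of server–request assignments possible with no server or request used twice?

5

One maximum matching: Yuki→D, Kai→B, Lee→F, Eli→A, Gabe→E.
The set {Eli, Zane} has only 1 neighbour ({A}), so by Hall's theorem at most 5 of the 6 servers can be matched.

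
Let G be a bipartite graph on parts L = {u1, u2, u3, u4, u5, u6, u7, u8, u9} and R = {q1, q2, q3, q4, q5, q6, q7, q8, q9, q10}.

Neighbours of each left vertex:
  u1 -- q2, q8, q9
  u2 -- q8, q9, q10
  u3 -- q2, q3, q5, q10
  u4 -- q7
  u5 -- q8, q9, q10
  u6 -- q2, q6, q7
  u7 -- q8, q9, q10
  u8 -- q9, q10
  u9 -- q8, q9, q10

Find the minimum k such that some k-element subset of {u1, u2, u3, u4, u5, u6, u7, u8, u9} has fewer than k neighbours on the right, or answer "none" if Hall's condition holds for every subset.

Take S = {u2, u5, u7, u8}. Its neighbourhood is {q8, q9, q10}, so |N(S)| = 3 < |S| = 4.
Every subset of size less than 4 has at least as many neighbours as members, so 4 is the minimum.

4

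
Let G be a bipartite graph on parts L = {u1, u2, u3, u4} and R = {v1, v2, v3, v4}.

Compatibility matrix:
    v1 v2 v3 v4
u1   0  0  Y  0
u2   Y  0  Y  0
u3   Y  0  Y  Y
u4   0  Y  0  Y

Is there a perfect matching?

One maximum matching: u1–v3, u2–v1, u3–v4, u4–v2.
All 4 left vertices are covered.

Yes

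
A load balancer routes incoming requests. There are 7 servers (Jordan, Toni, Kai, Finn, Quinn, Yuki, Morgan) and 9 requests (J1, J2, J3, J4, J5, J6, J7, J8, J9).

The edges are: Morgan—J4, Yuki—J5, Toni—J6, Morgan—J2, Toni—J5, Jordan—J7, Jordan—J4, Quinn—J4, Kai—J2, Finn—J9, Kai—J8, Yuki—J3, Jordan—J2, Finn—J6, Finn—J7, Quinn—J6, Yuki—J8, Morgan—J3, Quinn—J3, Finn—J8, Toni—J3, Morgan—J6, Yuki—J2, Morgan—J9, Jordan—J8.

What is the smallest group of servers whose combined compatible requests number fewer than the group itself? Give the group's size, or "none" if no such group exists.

none

A matching saturating every server exists, for instance Jordan→J7, Toni→J5, Kai→J2, Finn→J9, Quinn→J3, Yuki→J8, Morgan→J6.
By Hall's marriage theorem, this means |N(S)| ≥ |S| for every subset S, so no violating subset exists.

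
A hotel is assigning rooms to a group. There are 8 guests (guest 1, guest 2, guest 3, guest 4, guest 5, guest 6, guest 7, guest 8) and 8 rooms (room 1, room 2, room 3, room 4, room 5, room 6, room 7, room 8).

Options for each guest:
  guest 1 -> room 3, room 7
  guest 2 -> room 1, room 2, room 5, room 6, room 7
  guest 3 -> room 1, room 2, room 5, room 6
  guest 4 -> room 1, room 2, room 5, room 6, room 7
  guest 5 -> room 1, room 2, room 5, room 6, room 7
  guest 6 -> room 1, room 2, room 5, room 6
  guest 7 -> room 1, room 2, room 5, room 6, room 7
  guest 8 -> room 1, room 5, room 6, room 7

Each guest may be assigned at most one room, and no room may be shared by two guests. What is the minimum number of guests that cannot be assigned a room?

For example, pair guest 1-room 3, guest 2-room 7, guest 3-room 1, guest 4-room 6, guest 5-room 2, guest 6-room 5.
The set {guest 2, guest 3, guest 4, guest 5, guest 6, guest 7, guest 8} has only 5 neighbours ({room 1, room 2, room 5, room 6, room 7}), so by Hall's theorem at most 6 of the 8 guests can be matched.
That matches 6 of the 8, leaving 2 unmatched; no matching can do better.

2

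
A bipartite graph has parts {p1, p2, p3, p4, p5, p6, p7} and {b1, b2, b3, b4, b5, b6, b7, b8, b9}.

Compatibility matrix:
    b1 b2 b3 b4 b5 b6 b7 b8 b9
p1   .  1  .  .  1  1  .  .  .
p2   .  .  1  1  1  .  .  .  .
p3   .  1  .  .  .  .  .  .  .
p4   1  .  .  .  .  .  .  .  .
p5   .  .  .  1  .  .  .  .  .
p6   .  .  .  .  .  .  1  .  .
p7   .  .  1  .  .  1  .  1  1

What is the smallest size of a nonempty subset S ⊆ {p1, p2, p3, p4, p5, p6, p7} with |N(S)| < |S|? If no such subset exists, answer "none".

A matching saturating every left vertex exists, for instance p1→b6, p2→b5, p3→b2, p4→b1, p5→b4, p6→b7, p7→b3.
By Hall's marriage theorem, this means |N(S)| ≥ |S| for every subset S, so no violating subset exists.

none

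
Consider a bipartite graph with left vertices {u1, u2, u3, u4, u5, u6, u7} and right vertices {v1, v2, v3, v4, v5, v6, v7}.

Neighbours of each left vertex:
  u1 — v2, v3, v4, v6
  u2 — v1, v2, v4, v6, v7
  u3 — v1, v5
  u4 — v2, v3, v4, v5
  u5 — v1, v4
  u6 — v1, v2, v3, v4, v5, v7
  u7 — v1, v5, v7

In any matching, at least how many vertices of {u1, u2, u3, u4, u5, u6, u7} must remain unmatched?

0

For example, pair u1→v4, u2→v6, u3→v5, u4→v2, u5→v1, u6→v3, u7→v7.
This saturates every left vertex, so 7 is the maximum.
That matches 7 of the 7, leaving 0 unmatched; no matching can do better.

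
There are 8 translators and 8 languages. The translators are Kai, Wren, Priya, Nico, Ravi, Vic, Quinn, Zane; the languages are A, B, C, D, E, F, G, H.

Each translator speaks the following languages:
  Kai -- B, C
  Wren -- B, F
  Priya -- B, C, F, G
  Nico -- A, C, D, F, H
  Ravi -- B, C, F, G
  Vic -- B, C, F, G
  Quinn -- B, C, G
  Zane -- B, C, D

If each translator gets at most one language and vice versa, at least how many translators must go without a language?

2

One maximum matching: Kai-C, Wren-F, Priya-G, Nico-A, Ravi-B, Zane-D.
The set {Kai, Wren, Priya, Ravi, Vic, Quinn} has only 4 neighbours ({B, C, F, G}), so by Hall's theorem at most 6 of the 8 translators can be matched.
That matches 6 of the 8, leaving 2 unmatched; no matching can do better.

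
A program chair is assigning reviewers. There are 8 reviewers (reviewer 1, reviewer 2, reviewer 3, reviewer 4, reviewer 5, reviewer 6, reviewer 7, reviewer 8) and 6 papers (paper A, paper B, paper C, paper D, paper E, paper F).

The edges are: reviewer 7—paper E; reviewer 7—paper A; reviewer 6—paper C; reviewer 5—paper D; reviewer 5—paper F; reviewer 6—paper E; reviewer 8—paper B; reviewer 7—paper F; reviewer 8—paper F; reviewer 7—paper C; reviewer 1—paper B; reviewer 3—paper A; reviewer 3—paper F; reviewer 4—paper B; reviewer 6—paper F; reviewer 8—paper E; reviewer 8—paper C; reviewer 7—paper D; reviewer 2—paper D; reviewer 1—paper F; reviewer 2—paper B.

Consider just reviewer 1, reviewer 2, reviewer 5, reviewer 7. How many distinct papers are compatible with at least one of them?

The union of neighbours of {reviewer 1, reviewer 2, reviewer 5, reviewer 7} is {paper A, paper B, paper C, paper D, paper E, paper F}, which has 6 elements.
Since |N(S)| = 6 ≥ |S| = 4, Hall's condition holds for this subset.

6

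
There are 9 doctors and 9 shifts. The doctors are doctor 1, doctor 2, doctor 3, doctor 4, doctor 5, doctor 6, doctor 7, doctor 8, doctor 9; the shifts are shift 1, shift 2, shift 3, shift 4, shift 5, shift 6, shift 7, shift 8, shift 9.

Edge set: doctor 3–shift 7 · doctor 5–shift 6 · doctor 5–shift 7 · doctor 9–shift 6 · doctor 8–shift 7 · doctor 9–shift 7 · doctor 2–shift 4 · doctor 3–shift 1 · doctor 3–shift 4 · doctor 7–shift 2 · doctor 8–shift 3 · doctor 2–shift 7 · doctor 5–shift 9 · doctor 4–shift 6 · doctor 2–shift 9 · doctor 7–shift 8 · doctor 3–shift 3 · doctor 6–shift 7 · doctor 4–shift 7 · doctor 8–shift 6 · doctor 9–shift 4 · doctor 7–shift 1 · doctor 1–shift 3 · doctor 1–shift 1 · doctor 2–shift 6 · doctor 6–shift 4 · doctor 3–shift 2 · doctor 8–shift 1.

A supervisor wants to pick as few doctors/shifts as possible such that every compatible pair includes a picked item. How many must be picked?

{doctor 1, doctor 3, doctor 7, doctor 8, shift 4, shift 6, shift 7, shift 9} is a vertex cover of size 8: every edge has an endpoint in this set.
No smaller cover exists because doctor 1–shift 1, doctor 2–shift 6, doctor 3–shift 2, doctor 4–shift 7, doctor 5–shift 9, doctor 6–shift 4, doctor 7–shift 8, doctor 8–shift 3 is a matching of size 8, and a cover must include an endpoint of each of these disjoint edges (König's theorem).

8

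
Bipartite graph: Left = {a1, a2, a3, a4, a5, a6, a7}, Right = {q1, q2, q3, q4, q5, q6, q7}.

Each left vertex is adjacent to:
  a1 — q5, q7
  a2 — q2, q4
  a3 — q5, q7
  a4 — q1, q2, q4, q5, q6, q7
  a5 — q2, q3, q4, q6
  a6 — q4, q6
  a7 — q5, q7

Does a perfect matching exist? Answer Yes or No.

No

The set {a1, a3, a7} has only 2 neighbours ({q5, q7}), so by Hall's theorem at most 6 of the 7 left vertices can be matched.
Hence no matching covers every left vertex.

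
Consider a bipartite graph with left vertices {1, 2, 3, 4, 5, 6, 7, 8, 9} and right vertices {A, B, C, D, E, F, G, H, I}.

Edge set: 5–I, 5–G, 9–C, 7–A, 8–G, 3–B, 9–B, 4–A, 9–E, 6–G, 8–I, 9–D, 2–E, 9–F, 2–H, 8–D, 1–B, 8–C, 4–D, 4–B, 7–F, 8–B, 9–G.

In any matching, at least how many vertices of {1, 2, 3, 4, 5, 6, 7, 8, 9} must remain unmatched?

1

For example, pair 1→B, 2→H, 4→A, 5→I, 6→G, 7→F, 8→D, 9→E.
The set {1, 3} has only 1 neighbour ({B}), so by Hall's theorem at most 8 of the 9 left vertices can be matched.
That matches 8 of the 9, leaving 1 unmatched; no matching can do better.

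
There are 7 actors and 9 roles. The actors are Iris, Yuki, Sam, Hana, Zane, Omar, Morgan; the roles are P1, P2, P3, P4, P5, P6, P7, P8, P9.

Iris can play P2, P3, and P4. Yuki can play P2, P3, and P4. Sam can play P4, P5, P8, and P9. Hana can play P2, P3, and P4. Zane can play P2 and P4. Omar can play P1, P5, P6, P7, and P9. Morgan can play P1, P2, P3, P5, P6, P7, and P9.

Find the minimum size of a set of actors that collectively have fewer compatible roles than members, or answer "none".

Take S = {Iris, Yuki, Hana, Zane}. Its neighbourhood is {P2, P3, P4}, so |N(S)| = 3 < |S| = 4.
Every subset of size less than 4 has at least as many neighbours as members, so 4 is the minimum.

4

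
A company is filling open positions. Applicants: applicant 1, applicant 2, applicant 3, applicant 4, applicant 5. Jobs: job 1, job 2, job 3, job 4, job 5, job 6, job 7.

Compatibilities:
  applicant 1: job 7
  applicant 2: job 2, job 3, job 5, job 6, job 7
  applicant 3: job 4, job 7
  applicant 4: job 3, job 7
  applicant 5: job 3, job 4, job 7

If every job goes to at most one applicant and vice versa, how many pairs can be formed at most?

One maximum matching: applicant 1-job 7, applicant 2-job 5, applicant 3-job 4, applicant 4-job 3.
The set {applicant 1, applicant 3, applicant 4, applicant 5} has only 3 neighbours ({job 3, job 4, job 7}), so by Hall's theorem at most 4 of the 5 applicants can be matched.

4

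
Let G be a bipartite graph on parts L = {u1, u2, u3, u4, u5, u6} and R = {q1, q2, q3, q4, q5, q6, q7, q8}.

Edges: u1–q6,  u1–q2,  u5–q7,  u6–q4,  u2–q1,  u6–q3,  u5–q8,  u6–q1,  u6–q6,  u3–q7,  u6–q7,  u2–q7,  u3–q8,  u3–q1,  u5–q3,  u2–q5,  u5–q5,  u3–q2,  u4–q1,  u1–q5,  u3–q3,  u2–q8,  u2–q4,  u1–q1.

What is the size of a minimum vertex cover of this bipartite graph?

{u1, u2, u3, u4, u5, u6} is a vertex cover of size 6: every edge has an endpoint in this set.
No smaller cover exists because u1–q2, u2–q4, u3–q7, u4–q1, u5–q8, u6–q6 is a matching of size 6, and a cover must include an endpoint of each of these disjoint edges (König's theorem).

6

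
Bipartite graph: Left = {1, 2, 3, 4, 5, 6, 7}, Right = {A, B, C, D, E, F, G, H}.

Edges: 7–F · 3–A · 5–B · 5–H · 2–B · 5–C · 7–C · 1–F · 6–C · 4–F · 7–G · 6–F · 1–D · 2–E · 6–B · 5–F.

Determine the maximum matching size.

For example, pair 1→D, 2→E, 3→A, 4→F, 5→H, 6→B, 7→C.
This saturates every left vertex, so 7 is the maximum.

7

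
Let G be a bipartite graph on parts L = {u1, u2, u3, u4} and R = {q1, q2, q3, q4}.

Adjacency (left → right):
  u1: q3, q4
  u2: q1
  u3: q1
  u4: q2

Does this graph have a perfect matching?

No

The set {u2, u3} has only 1 neighbour ({q1}), so by Hall's theorem at most 3 of the 4 left vertices can be matched.
Hence no matching covers every left vertex.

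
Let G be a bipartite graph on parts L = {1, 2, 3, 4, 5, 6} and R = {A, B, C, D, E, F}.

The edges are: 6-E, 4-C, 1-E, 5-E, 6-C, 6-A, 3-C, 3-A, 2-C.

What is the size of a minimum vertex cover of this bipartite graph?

{A, C, E} is a vertex cover of size 3: every edge has an endpoint in this set.
No smaller cover exists because 1–E, 2–C, 3–A is a matching of size 3, and a cover must include an endpoint of each of these disjoint edges (König's theorem).

3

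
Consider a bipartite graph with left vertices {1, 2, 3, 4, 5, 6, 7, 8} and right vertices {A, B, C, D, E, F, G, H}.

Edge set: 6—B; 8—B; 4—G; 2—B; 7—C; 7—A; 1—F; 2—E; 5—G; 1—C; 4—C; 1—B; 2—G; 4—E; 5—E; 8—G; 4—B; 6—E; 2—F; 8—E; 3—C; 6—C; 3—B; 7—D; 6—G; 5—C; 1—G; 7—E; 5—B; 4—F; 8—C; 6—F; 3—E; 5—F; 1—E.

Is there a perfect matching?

The set {1, 2, 3, 4, 5, 6, 8} has only 5 neighbours ({B, C, E, F, G}), so by Hall's theorem at most 6 of the 8 left vertices can be matched.
Hence no matching covers every left vertex.

No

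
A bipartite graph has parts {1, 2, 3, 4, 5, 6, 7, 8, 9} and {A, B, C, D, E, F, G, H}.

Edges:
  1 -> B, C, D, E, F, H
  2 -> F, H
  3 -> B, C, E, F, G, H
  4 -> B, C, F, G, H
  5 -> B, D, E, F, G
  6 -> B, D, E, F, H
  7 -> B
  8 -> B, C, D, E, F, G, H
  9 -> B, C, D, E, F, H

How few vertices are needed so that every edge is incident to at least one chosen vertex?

A maximum matching has 7 edges (e.g. 1–E, 2–F, 3–C, 4–H, 5–G, 6–D, 7–B).
By König's theorem the minimum vertex cover has the same size. One such cover is {B, C, D, E, F, G, H}.

7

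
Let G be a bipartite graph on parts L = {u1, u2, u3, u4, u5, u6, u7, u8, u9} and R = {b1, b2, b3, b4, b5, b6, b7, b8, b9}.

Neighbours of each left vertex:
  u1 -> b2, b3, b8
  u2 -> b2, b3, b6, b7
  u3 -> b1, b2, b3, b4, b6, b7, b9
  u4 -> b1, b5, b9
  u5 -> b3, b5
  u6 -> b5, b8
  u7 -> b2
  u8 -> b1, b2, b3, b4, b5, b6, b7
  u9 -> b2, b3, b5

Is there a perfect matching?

No

The set {u1, u5, u6, u7, u9} has only 4 neighbours ({b2, b3, b5, b8}), so by Hall's theorem at most 8 of the 9 left vertices can be matched.
Hence no matching covers every left vertex.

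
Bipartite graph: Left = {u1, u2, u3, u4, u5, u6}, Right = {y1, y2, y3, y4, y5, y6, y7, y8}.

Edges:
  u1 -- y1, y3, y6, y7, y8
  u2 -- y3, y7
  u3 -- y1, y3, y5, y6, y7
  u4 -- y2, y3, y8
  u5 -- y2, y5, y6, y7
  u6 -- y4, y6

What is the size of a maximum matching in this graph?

For example, pair u1→y6, u2→y3, u3→y1, u4→y8, u5→y7, u6→y4.
All 6 left vertices are matched, so no larger matching exists.

6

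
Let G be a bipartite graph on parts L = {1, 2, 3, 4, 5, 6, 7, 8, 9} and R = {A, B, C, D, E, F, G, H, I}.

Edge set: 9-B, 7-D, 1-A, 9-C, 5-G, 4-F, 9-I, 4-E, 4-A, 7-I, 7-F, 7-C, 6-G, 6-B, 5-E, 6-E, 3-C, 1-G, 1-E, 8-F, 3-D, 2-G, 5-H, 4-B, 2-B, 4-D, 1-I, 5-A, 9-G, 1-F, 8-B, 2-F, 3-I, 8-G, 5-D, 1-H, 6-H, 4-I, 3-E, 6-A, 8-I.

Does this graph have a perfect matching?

For example, pair 1→H, 2→G, 3→C, 4→I, 5→E, 6→A, 7→D, 8→F, 9→B.
All 9 left vertices are covered.

Yes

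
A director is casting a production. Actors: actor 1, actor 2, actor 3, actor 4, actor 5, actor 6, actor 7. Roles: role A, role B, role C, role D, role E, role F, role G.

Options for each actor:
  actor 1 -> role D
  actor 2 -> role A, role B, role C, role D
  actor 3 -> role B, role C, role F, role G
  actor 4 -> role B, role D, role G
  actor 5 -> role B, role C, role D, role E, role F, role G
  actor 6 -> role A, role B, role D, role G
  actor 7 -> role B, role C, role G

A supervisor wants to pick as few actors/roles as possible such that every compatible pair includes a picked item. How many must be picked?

7

A maximum matching has 7 edges (e.g. actor 1–role D, actor 2–role C, actor 3–role F, actor 4–role B, actor 5–role E, actor 6–role A, actor 7–role G).
By König's theorem the minimum vertex cover has the same size. One such cover is {actor 1, actor 2, actor 3, actor 4, actor 5, actor 6, actor 7}.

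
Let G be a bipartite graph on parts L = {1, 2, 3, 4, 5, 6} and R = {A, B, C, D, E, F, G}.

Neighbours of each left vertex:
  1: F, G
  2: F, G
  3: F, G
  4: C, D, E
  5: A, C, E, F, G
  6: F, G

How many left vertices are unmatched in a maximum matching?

2

A valid assignment of size 4: 1-G, 2-F, 4-E, 5-A.
The set {1, 2, 3, 6} has only 2 neighbours ({F, G}), so by Hall's theorem at most 4 of the 6 left vertices can be matched.
That matches 4 of the 6, leaving 2 unmatched; no matching can do better.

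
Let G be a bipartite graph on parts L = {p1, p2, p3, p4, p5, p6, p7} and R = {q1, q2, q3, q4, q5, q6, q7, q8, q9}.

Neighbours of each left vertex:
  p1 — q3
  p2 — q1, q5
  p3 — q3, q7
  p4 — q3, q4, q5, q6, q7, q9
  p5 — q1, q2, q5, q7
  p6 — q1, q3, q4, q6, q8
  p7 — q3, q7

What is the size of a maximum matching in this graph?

6

For example, pair p1→q3, p2→q5, p3→q7, p4→q9, p5→q2, p6→q6.
The set {p1, p3, p7} has only 2 neighbours ({q3, q7}), so by Hall's theorem at most 6 of the 7 left vertices can be matched.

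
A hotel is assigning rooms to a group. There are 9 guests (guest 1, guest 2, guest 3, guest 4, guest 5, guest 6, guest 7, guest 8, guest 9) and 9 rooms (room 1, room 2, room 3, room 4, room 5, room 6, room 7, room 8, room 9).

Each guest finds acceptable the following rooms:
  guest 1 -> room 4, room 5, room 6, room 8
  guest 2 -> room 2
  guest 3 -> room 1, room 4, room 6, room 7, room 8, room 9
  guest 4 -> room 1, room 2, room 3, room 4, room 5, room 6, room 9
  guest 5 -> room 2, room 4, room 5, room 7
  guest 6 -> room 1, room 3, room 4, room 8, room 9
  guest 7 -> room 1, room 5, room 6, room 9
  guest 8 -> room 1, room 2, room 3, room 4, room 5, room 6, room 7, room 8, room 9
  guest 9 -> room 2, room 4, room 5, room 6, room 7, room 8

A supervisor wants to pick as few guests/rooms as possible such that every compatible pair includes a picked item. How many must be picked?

{guest 1, guest 2, guest 3, guest 4, guest 5, guest 6, guest 7, guest 8, guest 9} is a vertex cover of size 9: every edge has an endpoint in this set.
No smaller cover exists because guest 1–room 6, guest 2–room 2, guest 3–room 9, guest 4–room 5, guest 5–room 7, guest 6–room 3, guest 7–room 1, guest 8–room 4, guest 9–room 8 is a matching of size 9, and a cover must include an endpoint of each of these disjoint edges (König's theorem).

9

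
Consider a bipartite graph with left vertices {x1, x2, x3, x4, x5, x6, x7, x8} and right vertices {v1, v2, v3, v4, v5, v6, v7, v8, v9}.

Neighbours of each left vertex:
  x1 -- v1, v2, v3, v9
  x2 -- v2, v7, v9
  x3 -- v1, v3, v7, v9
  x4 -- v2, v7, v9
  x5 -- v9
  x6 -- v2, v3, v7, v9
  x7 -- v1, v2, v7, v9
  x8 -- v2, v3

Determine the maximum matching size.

For example, pair x1-v3, x2-v7, x3-v1, x4-v2, x5-v9.
The set {x1, x2, x3, x4, x5, x6, x7, x8} has only 5 neighbours ({v1, v2, v3, v7, v9}), so by Hall's theorem at most 5 of the 8 left vertices can be matched.

5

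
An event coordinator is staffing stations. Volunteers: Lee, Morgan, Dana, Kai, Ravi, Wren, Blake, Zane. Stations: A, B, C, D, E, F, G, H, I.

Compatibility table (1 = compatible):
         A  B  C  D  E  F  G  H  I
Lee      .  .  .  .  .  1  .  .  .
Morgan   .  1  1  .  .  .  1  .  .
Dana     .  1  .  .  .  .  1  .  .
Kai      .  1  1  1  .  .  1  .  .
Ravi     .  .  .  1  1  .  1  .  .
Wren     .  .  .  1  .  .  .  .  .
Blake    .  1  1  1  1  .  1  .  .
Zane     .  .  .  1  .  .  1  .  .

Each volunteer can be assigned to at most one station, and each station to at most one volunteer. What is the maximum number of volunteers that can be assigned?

6

One maximum matching: Lee→F, Morgan→C, Dana→G, Kai→B, Ravi→E, Wren→D.
The set {Morgan, Dana, Kai, Ravi, Wren, Blake, Zane} has only 5 neighbours ({B, C, D, E, G}), so by Hall's theorem at most 6 of the 8 volunteers can be matched.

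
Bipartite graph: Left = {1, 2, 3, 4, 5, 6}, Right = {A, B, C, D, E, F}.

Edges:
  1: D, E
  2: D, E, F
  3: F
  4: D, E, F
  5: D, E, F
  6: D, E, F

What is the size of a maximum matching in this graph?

3

A valid assignment of size 3: 1→D, 2→E, 3→F.
The set {1, 2, 3, 4, 5, 6} has only 3 neighbours ({D, E, F}), so by Hall's theorem at most 3 of the 6 left vertices can be matched.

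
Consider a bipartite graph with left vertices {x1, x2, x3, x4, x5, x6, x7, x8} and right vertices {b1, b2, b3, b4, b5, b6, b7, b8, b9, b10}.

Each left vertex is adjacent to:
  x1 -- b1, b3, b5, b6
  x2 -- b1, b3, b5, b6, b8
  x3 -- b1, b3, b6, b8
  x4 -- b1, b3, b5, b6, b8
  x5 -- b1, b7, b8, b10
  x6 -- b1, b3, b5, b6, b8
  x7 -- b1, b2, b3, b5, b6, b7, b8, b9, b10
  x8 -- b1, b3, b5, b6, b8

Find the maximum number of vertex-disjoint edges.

For example, pair x1-b6, x2-b8, x3-b3, x4-b5, x5-b10, x6-b1, x7-b7.
The set {x1, x2, x3, x4, x6, x8} has only 5 neighbours ({b1, b3, b5, b6, b8}), so by Hall's theorem at most 7 of the 8 left vertices can be matched.

7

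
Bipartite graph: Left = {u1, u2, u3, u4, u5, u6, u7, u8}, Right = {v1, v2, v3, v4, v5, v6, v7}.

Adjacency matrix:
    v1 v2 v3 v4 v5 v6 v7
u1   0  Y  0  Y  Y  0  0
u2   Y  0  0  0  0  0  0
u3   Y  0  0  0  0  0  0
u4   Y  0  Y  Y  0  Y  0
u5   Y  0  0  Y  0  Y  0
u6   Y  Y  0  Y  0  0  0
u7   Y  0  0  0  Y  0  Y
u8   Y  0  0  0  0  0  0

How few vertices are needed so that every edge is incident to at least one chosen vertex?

6

The 6 edges u1–v4, u2–v1, u4–v3, u5–v6, u6–v2, u7–v7 form a matching, so any vertex cover needs at least 6 vertices (one per matched edge).
Conversely {u1, u4, u5, u6, u7, v1} meets every edge and has exactly 6 vertices, so 6 is optimal.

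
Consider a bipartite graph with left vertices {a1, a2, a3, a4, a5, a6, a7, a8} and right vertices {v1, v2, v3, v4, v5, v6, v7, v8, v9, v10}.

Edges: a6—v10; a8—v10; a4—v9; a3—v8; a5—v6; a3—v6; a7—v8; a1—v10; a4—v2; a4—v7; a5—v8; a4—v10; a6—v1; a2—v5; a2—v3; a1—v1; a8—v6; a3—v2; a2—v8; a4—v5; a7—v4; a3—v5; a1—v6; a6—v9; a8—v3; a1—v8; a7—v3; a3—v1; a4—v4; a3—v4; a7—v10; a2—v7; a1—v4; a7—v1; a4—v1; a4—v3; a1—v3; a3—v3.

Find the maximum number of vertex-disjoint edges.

A valid assignment of size 8: a1→v1, a2→v7, a3→v8, a4→v2, a5→v6, a6→v9, a7→v3, a8→v10.
All 8 left vertices are matched, so no larger matching exists.

8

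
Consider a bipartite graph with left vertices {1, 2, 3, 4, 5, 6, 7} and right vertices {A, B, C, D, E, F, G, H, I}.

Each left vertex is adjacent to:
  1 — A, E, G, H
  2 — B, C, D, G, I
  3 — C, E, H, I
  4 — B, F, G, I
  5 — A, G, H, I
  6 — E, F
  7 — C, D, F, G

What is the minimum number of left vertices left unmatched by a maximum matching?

One maximum matching: 1→H, 2→G, 3→C, 4→B, 5→I, 6→E, 7→F.
All 7 left vertices are matched, so no larger matching exists.
That matches 7 of the 7, leaving 0 unmatched; no matching can do better.

0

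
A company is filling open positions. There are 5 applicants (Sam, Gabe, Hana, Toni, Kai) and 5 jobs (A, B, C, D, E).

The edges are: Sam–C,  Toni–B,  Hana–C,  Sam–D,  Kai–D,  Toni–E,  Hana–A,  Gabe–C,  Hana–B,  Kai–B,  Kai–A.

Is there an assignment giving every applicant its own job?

For example, pair Sam-D, Gabe-C, Hana-A, Toni-E, Kai-B.
All 5 applicants are covered.

Yes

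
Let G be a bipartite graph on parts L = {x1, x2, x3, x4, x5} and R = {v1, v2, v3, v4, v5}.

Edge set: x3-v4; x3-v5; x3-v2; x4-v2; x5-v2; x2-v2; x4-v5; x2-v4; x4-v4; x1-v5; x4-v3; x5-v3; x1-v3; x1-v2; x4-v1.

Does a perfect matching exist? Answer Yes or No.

A valid assignment of size 5: x1-v3, x2-v4, x3-v5, x4-v1, x5-v2.
All 5 left vertices are covered.

Yes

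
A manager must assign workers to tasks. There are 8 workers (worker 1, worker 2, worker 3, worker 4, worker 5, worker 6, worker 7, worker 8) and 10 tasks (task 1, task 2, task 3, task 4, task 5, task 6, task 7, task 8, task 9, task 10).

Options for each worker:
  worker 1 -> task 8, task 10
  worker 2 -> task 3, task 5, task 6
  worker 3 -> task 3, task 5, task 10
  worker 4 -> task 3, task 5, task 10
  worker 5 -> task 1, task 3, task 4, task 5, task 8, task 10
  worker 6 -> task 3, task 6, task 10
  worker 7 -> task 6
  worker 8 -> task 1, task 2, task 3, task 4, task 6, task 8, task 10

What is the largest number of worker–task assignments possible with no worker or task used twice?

A valid assignment of size 7: worker 1–task 8, worker 2–task 5, worker 3–task 10, worker 4–task 3, worker 5–task 1, worker 6–task 6, worker 8–task 4.
The set {worker 2, worker 3, worker 4, worker 6, worker 7} has only 4 neighbours ({task 10, task 3, task 5, task 6}), so by Hall's theorem at most 7 of the 8 workers can be matched.

7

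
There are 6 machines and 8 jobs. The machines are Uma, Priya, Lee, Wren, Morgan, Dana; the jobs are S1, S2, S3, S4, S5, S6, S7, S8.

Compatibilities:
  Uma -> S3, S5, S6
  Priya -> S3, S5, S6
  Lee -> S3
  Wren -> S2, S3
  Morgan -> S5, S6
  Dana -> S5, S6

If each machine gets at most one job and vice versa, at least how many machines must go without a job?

2

One maximum matching: Uma-S6, Priya-S5, Lee-S3, Wren-S2.
The set {Uma, Priya, Lee, Morgan, Dana} has only 3 neighbours ({S3, S5, S6}), so by Hall's theorem at most 4 of the 6 machines can be matched.
That matches 4 of the 6, leaving 2 unmatched; no matching can do better.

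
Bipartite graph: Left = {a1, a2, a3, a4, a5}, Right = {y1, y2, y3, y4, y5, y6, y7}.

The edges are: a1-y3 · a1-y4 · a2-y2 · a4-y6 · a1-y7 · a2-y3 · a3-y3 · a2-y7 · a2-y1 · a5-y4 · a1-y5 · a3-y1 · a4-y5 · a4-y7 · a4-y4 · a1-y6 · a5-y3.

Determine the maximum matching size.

A valid assignment of size 5: a1→y6, a2→y2, a3→y1, a4→y7, a5→y3.
All 5 left vertices are matched, so no larger matching exists.

5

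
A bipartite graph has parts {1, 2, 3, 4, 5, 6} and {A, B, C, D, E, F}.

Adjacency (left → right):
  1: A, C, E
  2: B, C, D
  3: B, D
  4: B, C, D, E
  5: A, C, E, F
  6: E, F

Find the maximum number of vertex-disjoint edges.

6

For example, pair 1-A, 2-C, 3-D, 4-B, 5-F, 6-E.
This saturates every left vertex, so 6 is the maximum.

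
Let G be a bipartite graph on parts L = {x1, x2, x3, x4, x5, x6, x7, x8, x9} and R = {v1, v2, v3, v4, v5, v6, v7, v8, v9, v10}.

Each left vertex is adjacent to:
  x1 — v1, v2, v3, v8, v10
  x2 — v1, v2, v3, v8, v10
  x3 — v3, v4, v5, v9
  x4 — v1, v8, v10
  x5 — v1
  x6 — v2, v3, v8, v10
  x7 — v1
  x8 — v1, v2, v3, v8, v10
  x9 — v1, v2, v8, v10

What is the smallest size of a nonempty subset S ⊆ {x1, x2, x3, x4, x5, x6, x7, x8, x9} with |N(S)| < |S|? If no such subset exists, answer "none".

Take S = {x5, x7}. Its neighbourhood is {v1}, so |N(S)| = 1 < |S| = 2.
No single vertex violates Hall's condition since each has at least one neighbour, so 2 is the minimum.

2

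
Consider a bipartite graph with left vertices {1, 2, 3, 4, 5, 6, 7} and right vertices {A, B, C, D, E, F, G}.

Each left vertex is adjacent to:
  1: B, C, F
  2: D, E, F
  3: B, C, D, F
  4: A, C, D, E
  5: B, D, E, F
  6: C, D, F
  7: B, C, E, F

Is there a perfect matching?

No

The set {1, 2, 3, 5, 6, 7} has only 5 neighbours ({B, C, D, E, F}), so by Hall's theorem at most 6 of the 7 left vertices can be matched.
Hence no matching covers every left vertex.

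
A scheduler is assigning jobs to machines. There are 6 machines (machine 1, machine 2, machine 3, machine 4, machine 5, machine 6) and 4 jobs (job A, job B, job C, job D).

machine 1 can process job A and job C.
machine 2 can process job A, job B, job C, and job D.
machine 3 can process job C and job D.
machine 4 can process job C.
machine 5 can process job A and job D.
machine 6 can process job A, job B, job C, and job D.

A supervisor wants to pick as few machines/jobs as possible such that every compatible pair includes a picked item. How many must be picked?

A maximum matching has 4 edges (e.g. machine 1–job A, machine 2–job B, machine 3–job D, machine 4–job C).
By König's theorem the minimum vertex cover has the same size. One such cover is {job A, job B, job C, job D}.

4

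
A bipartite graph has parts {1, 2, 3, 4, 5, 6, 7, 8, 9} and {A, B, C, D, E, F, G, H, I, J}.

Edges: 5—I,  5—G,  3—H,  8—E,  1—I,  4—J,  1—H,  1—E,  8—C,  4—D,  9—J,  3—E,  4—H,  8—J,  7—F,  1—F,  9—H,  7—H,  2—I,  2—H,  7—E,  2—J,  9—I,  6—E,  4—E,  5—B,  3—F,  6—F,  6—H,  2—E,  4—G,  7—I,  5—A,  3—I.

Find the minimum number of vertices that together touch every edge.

8

{4, 5, 8, E, F, H, I, J} is a vertex cover of size 8: every edge has an endpoint in this set.
No smaller cover exists because 1–F, 2–J, 3–I, 4–G, 5–B, 6–E, 7–H, 8–C is a matching of size 8, and a cover must include an endpoint of each of these disjoint edges (König's theorem).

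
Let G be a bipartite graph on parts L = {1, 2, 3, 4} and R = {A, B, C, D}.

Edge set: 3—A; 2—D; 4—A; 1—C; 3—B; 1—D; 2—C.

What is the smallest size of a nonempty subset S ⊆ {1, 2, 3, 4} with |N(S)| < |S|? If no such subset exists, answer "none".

A matching saturating every left vertex exists, for instance 1→D, 2→C, 3→B, 4→A.
By Hall's marriage theorem, this means |N(S)| ≥ |S| for every subset S, so no violating subset exists.

none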